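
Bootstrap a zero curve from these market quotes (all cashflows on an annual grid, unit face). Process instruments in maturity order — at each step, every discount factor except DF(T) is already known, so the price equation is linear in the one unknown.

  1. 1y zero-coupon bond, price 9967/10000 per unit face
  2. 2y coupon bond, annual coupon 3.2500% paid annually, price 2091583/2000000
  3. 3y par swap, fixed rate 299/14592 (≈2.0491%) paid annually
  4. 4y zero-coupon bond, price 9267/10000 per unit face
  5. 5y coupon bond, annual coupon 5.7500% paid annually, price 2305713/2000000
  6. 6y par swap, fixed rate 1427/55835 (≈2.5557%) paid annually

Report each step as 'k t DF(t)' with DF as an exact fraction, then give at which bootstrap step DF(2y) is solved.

1 1 9967/10000
2 2 1963/2000
3 3 4701/5000
4 4 9267/10000
5 5 8811/10000
6 6 8573/10000
DF(2y) is solved at step 2

step 1 [1y] zero: DF = P = 9967/10000 ≈ 0.996700
step 2 [2y] bond c/1=13/400: DF=(2091583/2000000 − 13/400·(0.996700))/(1+13/400) = 1963/2000 ≈ 0.981500
step 3 [3y] swap r/1=299/14592: DF=(1 − 299/14592·(0.996700+0.981500))/(1+299/14592) = 4701/5000 ≈ 0.940200
step 4 [4y] zero: DF = P = 9267/10000 ≈ 0.926700
step 5 [5y] bond c/1=23/400: DF=(2305713/2000000 − 23/400·(0.996700+0.981500+0.940200+0.926700))/(1+23/400) = 8811/10000 ≈ 0.881100
step 6 [6y] swap r/1=1427/55835: DF=(1 − 1427/55835·(0.996700+0.981500+0.940200+0.926700+0.881100))/(1+1427/55835) = 8573/10000 ≈ 0.857300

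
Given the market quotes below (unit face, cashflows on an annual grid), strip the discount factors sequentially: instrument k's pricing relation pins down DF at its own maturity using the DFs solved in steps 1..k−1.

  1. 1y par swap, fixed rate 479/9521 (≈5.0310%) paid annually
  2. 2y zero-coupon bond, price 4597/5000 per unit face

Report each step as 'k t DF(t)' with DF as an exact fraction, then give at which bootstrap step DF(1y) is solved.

step 1 [1y] swap r/1=479/9521: DF=(1 − 479/9521·(0))/(1+479/9521) = 9521/10000 ≈ 0.952100
step 2 [2y] zero: DF = P = 4597/5000 ≈ 0.919400

1 1 9521/10000
2 2 4597/5000
DF(1y) is solved at step 1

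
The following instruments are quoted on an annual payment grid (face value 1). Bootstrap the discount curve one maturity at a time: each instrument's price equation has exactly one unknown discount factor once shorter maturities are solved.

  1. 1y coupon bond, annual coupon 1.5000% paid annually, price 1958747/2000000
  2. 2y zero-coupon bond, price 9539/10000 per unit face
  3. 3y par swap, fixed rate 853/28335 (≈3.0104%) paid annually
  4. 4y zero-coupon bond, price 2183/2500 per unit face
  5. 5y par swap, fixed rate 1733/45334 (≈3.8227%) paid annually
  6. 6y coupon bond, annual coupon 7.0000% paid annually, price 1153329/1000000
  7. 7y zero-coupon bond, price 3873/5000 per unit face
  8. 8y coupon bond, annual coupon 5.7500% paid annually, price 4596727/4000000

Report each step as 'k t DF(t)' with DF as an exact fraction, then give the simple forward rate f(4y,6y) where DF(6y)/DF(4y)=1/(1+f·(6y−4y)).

1 1 9649/10000
2 2 9539/10000
3 3 9147/10000
4 4 2183/2500
5 5 8267/10000
6 6 7813/10000
7 7 3873/5000
8 8 1889/2500
f(4y,6y) = ((2183/2500)/(7813/10000) − 1)/(2) = 919/15626 ≈ 5.8812%

step 1 [1y] bond c/1=3/200: DF=(1958747/2000000 − 3/200·(0))/(1+3/200) = 9649/10000 ≈ 0.964900
step 2 [2y] zero: DF = P = 9539/10000 ≈ 0.953900
step 3 [3y] swap r/1=853/28335: DF=(1 − 853/28335·(0.964900+0.953900))/(1+853/28335) = 9147/10000 ≈ 0.914700
step 4 [4y] zero: DF = P = 2183/2500 ≈ 0.873200
step 5 [5y] swap r/1=1733/45334: DF=(1 − 1733/45334·(0.964900+0.953900+0.914700+0.873200))/(1+1733/45334) = 8267/10000 ≈ 0.826700
step 6 [6y] bond c/1=7/100: DF=(1153329/1000000 − 7/100·(0.964900+0.953900+0.914700+0.873200+0.826700))/(1+7/100) = 7813/10000 ≈ 0.781300
step 7 [7y] zero: DF = P = 3873/5000 ≈ 0.774600
step 8 [8y] bond c/1=23/400: DF=(4596727/4000000 − 23/400·(0.964900+0.953900+0.914700+0.873200+0.826700+0.781300+0.774600))/(1+23/400) = 1889/2500 ≈ 0.755600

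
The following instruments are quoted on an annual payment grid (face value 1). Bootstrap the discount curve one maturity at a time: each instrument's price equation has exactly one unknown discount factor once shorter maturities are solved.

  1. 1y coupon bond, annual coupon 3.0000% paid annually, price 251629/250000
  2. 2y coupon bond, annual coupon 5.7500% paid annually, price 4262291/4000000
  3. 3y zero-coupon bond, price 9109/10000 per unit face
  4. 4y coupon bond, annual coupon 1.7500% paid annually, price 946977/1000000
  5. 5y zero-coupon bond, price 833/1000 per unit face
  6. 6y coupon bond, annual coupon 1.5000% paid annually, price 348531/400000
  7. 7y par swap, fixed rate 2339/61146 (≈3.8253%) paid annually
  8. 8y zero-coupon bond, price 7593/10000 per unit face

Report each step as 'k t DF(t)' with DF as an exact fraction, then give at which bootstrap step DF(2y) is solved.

1 1 2443/2500
2 2 1909/2000
3 3 9109/10000
4 4 4409/5000
5 5 833/1000
6 6 7911/10000
7 7 7661/10000
8 8 7593/10000
DF(2y) is solved at step 2

step 1 [1y] bond c/1=3/100: DF=(251629/250000 − 3/100·(0))/(1+3/100) = 2443/2500 ≈ 0.977200
step 2 [2y] bond c/1=23/400: DF=(4262291/4000000 − 23/400·(0.977200))/(1+23/400) = 1909/2000 ≈ 0.954500
step 3 [3y] zero: DF = P = 9109/10000 ≈ 0.910900
step 4 [4y] bond c/1=7/400: DF=(946977/1000000 − 7/400·(0.977200+0.954500+0.910900))/(1+7/400) = 4409/5000 ≈ 0.881800
step 5 [5y] zero: DF = P = 833/1000 ≈ 0.833000
step 6 [6y] bond c/1=3/200: DF=(348531/400000 − 3/200·(0.977200+0.954500+0.910900+0.881800+0.833000))/(1+3/200) = 7911/10000 ≈ 0.791100
step 7 [7y] swap r/1=2339/61146: DF=(1 − 2339/61146·(0.977200+0.954500+0.910900+0.881800+0.833000+0.791100))/(1+2339/61146) = 7661/10000 ≈ 0.766100
step 8 [8y] zero: DF = P = 7593/10000 ≈ 0.759300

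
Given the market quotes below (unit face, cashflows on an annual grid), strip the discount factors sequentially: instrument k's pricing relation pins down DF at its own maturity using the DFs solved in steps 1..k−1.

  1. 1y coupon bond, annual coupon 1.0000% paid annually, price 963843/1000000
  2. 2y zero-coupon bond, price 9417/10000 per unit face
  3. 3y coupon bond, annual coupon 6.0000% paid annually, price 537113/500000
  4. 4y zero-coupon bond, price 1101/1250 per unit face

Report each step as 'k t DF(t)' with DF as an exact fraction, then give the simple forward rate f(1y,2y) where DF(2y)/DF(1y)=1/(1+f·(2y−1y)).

step 1 [1y] bond c/1=1/100: DF=(963843/1000000 − 1/100·(0))/(1+1/100) = 9543/10000 ≈ 0.954300
step 2 [2y] zero: DF = P = 9417/10000 ≈ 0.941700
step 3 [3y] bond c/1=3/50: DF=(537113/500000 − 3/50·(0.954300+0.941700))/(1+3/50) = 9061/10000 ≈ 0.906100
step 4 [4y] zero: DF = P = 1101/1250 ≈ 0.880800

1 1 9543/10000
2 2 9417/10000
3 3 9061/10000
4 4 1101/1250
f(1y,2y) = ((9543/10000)/(9417/10000) − 1)/(1) = 42/3139 ≈ 1.3380%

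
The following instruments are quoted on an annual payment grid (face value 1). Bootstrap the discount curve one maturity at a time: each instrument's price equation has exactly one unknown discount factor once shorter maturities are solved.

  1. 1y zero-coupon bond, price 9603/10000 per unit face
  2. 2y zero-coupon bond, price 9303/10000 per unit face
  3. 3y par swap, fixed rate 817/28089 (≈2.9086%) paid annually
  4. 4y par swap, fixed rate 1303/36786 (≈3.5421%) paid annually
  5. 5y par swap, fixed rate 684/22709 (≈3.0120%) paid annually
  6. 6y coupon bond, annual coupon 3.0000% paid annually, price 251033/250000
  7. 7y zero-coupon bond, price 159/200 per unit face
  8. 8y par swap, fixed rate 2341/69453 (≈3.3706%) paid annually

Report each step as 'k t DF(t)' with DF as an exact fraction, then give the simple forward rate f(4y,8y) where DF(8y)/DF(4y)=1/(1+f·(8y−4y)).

1 1 9603/10000
2 2 9303/10000
3 3 9183/10000
4 4 8697/10000
5 5 1079/1250
6 6 4213/5000
7 7 159/200
8 8 7659/10000
f(4y,8y) = ((8697/10000)/(7659/10000) − 1)/(4) = 173/5106 ≈ 3.3882%

step 1 [1y] zero: DF = P = 9603/10000 ≈ 0.960300
step 2 [2y] zero: DF = P = 9303/10000 ≈ 0.930300
step 3 [3y] swap r/1=817/28089: DF=(1 − 817/28089·(0.960300+0.930300))/(1+817/28089) = 9183/10000 ≈ 0.918300
step 4 [4y] swap r/1=1303/36786: DF=(1 − 1303/36786·(0.960300+0.930300+0.918300))/(1+1303/36786) = 8697/10000 ≈ 0.869700
step 5 [5y] swap r/1=684/22709: DF=(1 − 684/22709·(0.960300+0.930300+0.918300+0.869700))/(1+684/22709) = 1079/1250 ≈ 0.863200
step 6 [6y] bond c/1=3/100: DF=(251033/250000 − 3/100·(0.960300+0.930300+0.918300+0.869700+0.863200))/(1+3/100) = 4213/5000 ≈ 0.842600
step 7 [7y] zero: DF = P = 159/200 ≈ 0.795000
step 8 [8y] swap r/1=2341/69453: DF=(1 − 2341/69453·(0.960300+0.930300+0.918300+0.869700+0.863200+0.842600+0.795000))/(1+2341/69453) = 7659/10000 ≈ 0.765900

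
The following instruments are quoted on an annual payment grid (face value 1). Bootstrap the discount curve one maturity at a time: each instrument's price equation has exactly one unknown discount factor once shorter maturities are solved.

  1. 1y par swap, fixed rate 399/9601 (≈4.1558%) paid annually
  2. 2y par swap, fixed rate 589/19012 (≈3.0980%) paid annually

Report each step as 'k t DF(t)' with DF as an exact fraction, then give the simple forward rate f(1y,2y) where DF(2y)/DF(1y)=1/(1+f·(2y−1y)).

1 1 9601/10000
2 2 9411/10000
f(1y,2y) = ((9601/10000)/(9411/10000) − 1)/(1) = 190/9411 ≈ 2.0189%

step 1 [1y] swap r/1=399/9601: DF=(1 − 399/9601·(0))/(1+399/9601) = 9601/10000 ≈ 0.960100
step 2 [2y] swap r/1=589/19012: DF=(1 − 589/19012·(0.960100))/(1+589/19012) = 9411/10000 ≈ 0.941100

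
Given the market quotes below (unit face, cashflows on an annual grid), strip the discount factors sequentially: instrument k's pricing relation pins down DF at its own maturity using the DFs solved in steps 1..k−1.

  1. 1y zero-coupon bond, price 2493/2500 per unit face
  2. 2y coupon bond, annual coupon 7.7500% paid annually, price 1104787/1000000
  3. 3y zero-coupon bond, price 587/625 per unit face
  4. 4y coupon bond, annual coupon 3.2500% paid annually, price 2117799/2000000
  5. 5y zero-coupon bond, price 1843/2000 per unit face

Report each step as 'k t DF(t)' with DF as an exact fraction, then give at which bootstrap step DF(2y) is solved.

1 1 2493/2500
2 2 596/625
3 3 587/625
4 4 4673/5000
5 5 1843/2000
DF(2y) is solved at step 2

step 1 [1y] zero: DF = P = 2493/2500 ≈ 0.997200
step 2 [2y] bond c/1=31/400: DF=(1104787/1000000 − 31/400·(0.997200))/(1+31/400) = 596/625 ≈ 0.953600
step 3 [3y] zero: DF = P = 587/625 ≈ 0.939200
step 4 [4y] bond c/1=13/400: DF=(2117799/2000000 − 13/400·(0.997200+0.953600+0.939200))/(1+13/400) = 4673/5000 ≈ 0.934600
step 5 [5y] zero: DF = P = 1843/2000 ≈ 0.921500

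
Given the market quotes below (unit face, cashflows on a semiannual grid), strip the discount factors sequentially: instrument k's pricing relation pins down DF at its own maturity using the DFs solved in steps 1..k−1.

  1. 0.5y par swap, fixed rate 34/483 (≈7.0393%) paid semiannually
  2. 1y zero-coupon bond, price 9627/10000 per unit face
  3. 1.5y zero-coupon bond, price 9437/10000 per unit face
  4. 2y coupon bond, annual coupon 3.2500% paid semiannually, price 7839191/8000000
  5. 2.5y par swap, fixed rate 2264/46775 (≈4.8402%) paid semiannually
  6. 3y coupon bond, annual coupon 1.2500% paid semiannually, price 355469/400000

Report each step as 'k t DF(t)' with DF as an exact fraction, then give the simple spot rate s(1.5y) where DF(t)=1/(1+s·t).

1 1/2 483/500
2 1 9627/10000
3 3/2 9437/10000
4 2 9183/10000
5 5/2 2217/2500
6 3 8541/10000
s(1.5y) = (1/(9437/10000) − 1)/(3/2) = 1126/28311 ≈ 3.9773%

step 1 [0.5y] swap r/2=17/483: DF=(1 − 17/483·(0))/(1+17/483) = 483/500 ≈ 0.966000
step 2 [1y] zero: DF = P = 9627/10000 ≈ 0.962700
step 3 [1.5y] zero: DF = P = 9437/10000 ≈ 0.943700
step 4 [2y] bond c/2=13/800: DF=(7839191/8000000 − 13/800·(0.966000+0.962700+0.943700))/(1+13/800) = 9183/10000 ≈ 0.918300
step 5 [2.5y] swap r/2=1132/46775: DF=(1 − 1132/46775·(0.966000+0.962700+0.943700+0.918300))/(1+1132/46775) = 2217/2500 ≈ 0.886800
step 6 [3y] bond c/2=1/160: DF=(355469/400000 − 1/160·(0.966000+0.962700+0.943700+0.918300+0.886800))/(1+1/160) = 8541/10000 ≈ 0.854100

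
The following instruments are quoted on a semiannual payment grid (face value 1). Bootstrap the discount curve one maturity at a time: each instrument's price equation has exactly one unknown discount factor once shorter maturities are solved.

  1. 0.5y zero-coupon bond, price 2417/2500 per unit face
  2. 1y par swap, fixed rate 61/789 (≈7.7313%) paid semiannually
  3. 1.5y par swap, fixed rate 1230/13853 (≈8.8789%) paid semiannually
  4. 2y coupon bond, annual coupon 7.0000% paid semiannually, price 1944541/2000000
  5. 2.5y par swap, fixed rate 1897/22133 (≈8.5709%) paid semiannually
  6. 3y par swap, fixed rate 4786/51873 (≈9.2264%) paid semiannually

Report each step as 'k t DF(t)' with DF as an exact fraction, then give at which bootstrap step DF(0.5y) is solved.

1 1/2 2417/2500
2 1 2317/2500
3 3/2 877/1000
4 2 8457/10000
5 5/2 8103/10000
6 3 7607/10000
DF(0.5y) is solved at step 1

step 1 [0.5y] zero: DF = P = 2417/2500 ≈ 0.966800
step 2 [1y] swap r/2=61/1578: DF=(1 − 61/1578·(0.966800))/(1+61/1578) = 2317/2500 ≈ 0.926800
step 3 [1.5y] swap r/2=615/13853: DF=(1 − 615/13853·(0.966800+0.926800))/(1+615/13853) = 877/1000 ≈ 0.877000
step 4 [2y] bond c/2=7/200: DF=(1944541/2000000 − 7/200·(0.966800+0.926800+0.877000))/(1+7/200) = 8457/10000 ≈ 0.845700
step 5 [2.5y] swap r/2=1897/44266: DF=(1 − 1897/44266·(0.966800+0.926800+0.877000+0.845700))/(1+1897/44266) = 8103/10000 ≈ 0.810300
step 6 [3y] swap r/2=2393/51873: DF=(1 − 2393/51873·(0.966800+0.926800+0.877000+0.845700+0.810300))/(1+2393/51873) = 7607/10000 ≈ 0.760700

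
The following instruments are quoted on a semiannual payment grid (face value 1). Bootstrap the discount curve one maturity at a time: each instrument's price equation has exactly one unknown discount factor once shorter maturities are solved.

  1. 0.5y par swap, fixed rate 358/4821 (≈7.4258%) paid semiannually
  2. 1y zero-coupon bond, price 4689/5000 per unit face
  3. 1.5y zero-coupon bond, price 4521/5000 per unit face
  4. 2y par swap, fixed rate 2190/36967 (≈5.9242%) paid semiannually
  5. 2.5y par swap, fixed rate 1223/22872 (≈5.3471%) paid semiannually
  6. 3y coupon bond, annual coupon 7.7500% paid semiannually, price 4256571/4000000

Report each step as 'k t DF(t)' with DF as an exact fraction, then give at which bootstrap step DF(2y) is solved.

step 1 [0.5y] swap r/2=179/4821: DF=(1 − 179/4821·(0))/(1+179/4821) = 4821/5000 ≈ 0.964200
step 2 [1y] zero: DF = P = 4689/5000 ≈ 0.937800
step 3 [1.5y] zero: DF = P = 4521/5000 ≈ 0.904200
step 4 [2y] swap r/2=1095/36967: DF=(1 − 1095/36967·(0.964200+0.937800+0.904200))/(1+1095/36967) = 1781/2000 ≈ 0.890500
step 5 [2.5y] swap r/2=1223/45744: DF=(1 − 1223/45744·(0.964200+0.937800+0.904200+0.890500))/(1+1223/45744) = 8777/10000 ≈ 0.877700
step 6 [3y] bond c/2=31/800: DF=(4256571/4000000 − 31/800·(0.964200+0.937800+0.904200+0.890500+0.877700))/(1+31/800) = 4269/5000 ≈ 0.853800

1 1/2 4821/5000
2 1 4689/5000
3 3/2 4521/5000
4 2 1781/2000
5 5/2 8777/10000
6 3 4269/5000
DF(2y) is solved at step 4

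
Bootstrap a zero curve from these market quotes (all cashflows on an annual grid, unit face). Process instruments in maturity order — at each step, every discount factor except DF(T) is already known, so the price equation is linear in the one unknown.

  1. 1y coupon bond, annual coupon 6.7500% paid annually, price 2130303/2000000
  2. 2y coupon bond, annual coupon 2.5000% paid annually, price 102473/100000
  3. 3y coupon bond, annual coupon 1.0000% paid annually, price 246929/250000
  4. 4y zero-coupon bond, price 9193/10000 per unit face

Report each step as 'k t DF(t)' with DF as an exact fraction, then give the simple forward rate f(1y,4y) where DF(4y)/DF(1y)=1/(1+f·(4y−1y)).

step 1 [1y] bond c/1=27/400: DF=(2130303/2000000 − 27/400·(0))/(1+27/400) = 4989/5000 ≈ 0.997800
step 2 [2y] bond c/1=1/40: DF=(102473/100000 − 1/40·(0.997800))/(1+1/40) = 4877/5000 ≈ 0.975400
step 3 [3y] bond c/1=1/100: DF=(246929/250000 − 1/100·(0.997800+0.975400))/(1+1/100) = 599/625 ≈ 0.958400
step 4 [4y] zero: DF = P = 9193/10000 ≈ 0.919300

1 1 4989/5000
2 2 4877/5000
3 3 599/625
4 4 9193/10000
f(1y,4y) = ((4989/5000)/(9193/10000) − 1)/(3) = 785/27579 ≈ 2.8464%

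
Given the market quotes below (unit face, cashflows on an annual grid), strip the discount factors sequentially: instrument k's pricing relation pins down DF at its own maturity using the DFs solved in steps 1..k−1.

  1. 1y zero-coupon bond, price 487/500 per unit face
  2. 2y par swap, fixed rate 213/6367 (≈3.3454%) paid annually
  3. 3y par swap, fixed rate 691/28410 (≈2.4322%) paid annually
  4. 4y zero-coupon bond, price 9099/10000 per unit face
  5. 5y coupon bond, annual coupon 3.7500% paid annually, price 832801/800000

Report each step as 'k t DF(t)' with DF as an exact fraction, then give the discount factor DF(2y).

step 1 [1y] zero: DF = P = 487/500 ≈ 0.974000
step 2 [2y] swap r/1=213/6367: DF=(1 − 213/6367·(0.974000))/(1+213/6367) = 9361/10000 ≈ 0.936100
step 3 [3y] swap r/1=691/28410: DF=(1 − 691/28410·(0.974000+0.936100))/(1+691/28410) = 9309/10000 ≈ 0.930900
step 4 [4y] zero: DF = P = 9099/10000 ≈ 0.909900
step 5 [5y] bond c/1=3/80: DF=(832801/800000 − 3/80·(0.974000+0.936100+0.930900+0.909900))/(1+3/80) = 4339/5000 ≈ 0.867800

1 1 487/500
2 2 9361/10000
3 3 9309/10000
4 4 9099/10000
5 5 4339/5000
DF(2y) = 9361/10000 ≈ 0.936100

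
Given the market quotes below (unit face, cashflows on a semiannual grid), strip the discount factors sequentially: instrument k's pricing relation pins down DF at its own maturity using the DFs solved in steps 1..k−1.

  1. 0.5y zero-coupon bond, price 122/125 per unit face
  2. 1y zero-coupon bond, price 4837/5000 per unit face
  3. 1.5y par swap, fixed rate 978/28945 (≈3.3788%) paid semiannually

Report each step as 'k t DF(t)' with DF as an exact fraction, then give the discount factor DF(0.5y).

step 1 [0.5y] zero: DF = P = 122/125 ≈ 0.976000
step 2 [1y] zero: DF = P = 4837/5000 ≈ 0.967400
step 3 [1.5y] swap r/2=489/28945: DF=(1 − 489/28945·(0.976000+0.967400))/(1+489/28945) = 9511/10000 ≈ 0.951100

1 1/2 122/125
2 1 4837/5000
3 3/2 9511/10000
DF(0.5y) = 122/125 ≈ 0.976000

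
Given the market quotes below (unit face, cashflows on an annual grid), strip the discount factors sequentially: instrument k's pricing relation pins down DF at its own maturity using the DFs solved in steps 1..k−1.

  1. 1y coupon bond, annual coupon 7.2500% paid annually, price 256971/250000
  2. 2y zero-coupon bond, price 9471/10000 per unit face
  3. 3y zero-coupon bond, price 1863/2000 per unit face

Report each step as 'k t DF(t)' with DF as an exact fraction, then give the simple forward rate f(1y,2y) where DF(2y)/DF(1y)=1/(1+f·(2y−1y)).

1 1 599/625
2 2 9471/10000
3 3 1863/2000
f(1y,2y) = ((599/625)/(9471/10000) − 1)/(1) = 113/9471 ≈ 1.1931%

step 1 [1y] bond c/1=29/400: DF=(256971/250000 − 29/400·(0))/(1+29/400) = 599/625 ≈ 0.958400
step 2 [2y] zero: DF = P = 9471/10000 ≈ 0.947100
step 3 [3y] zero: DF = P = 1863/2000 ≈ 0.931500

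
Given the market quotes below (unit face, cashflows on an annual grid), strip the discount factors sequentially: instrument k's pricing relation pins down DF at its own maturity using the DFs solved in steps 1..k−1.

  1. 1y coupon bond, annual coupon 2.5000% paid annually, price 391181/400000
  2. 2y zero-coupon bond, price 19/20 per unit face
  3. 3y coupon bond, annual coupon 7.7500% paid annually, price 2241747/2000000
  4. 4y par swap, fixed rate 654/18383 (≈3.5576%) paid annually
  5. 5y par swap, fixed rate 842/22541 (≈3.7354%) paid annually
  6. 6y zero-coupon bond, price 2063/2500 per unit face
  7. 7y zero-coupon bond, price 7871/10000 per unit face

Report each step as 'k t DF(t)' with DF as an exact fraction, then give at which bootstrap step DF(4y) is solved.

step 1 [1y] bond c/1=1/40: DF=(391181/400000 − 1/40·(0))/(1+1/40) = 9541/10000 ≈ 0.954100
step 2 [2y] zero: DF = P = 19/20 ≈ 0.950000
step 3 [3y] bond c/1=31/400: DF=(2241747/2000000 − 31/400·(0.954100+0.950000))/(1+31/400) = 9033/10000 ≈ 0.903300
step 4 [4y] swap r/1=654/18383: DF=(1 − 654/18383·(0.954100+0.950000+0.903300))/(1+654/18383) = 2173/2500 ≈ 0.869200
step 5 [5y] swap r/1=842/22541: DF=(1 − 842/22541·(0.954100+0.950000+0.903300+0.869200))/(1+842/22541) = 2079/2500 ≈ 0.831600
step 6 [6y] zero: DF = P = 2063/2500 ≈ 0.825200
step 7 [7y] zero: DF = P = 7871/10000 ≈ 0.787100

1 1 9541/10000
2 2 19/20
3 3 9033/10000
4 4 2173/2500
5 5 2079/2500
6 6 2063/2500
7 7 7871/10000
DF(4y) is solved at step 4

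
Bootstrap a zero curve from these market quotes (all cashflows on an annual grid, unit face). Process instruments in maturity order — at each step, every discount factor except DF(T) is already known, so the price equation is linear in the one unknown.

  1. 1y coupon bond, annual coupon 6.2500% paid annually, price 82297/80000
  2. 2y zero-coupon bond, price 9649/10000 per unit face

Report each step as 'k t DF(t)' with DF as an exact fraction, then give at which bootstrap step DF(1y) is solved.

1 1 4841/5000
2 2 9649/10000
DF(1y) is solved at step 1

step 1 [1y] bond c/1=1/16: DF=(82297/80000 − 1/16·(0))/(1+1/16) = 4841/5000 ≈ 0.968200
step 2 [2y] zero: DF = P = 9649/10000 ≈ 0.964900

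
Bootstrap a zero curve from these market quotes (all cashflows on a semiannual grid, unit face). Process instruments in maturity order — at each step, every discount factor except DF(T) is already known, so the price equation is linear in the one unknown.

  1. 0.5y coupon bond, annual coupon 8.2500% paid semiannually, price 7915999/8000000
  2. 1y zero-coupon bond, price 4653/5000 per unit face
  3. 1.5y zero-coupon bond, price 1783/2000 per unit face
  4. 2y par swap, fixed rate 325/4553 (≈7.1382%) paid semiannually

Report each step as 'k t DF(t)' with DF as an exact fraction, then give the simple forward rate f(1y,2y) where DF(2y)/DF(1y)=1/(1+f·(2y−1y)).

step 1 [0.5y] bond c/2=33/800: DF=(7915999/8000000 − 33/800·(0))/(1+33/800) = 9503/10000 ≈ 0.950300
step 2 [1y] zero: DF = P = 4653/5000 ≈ 0.930600
step 3 [1.5y] zero: DF = P = 1783/2000 ≈ 0.891500
step 4 [2y] swap r/2=325/9106: DF=(1 − 325/9106·(0.950300+0.930600+0.891500))/(1+325/9106) = 87/100 ≈ 0.870000

1 1/2 9503/10000
2 1 4653/5000
3 3/2 1783/2000
4 2 87/100
f(1y,2y) = ((4653/5000)/(87/100) − 1)/(1) = 101/1450 ≈ 6.9655%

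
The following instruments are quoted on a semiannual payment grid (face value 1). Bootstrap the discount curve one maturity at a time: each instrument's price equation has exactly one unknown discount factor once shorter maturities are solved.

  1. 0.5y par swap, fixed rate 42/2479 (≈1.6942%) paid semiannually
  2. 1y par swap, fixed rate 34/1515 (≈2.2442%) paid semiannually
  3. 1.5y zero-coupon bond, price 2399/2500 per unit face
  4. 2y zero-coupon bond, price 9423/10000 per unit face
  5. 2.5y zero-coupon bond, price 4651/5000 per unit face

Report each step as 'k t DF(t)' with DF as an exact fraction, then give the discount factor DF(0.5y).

step 1 [0.5y] swap r/2=21/2479: DF=(1 − 21/2479·(0))/(1+21/2479) = 2479/2500 ≈ 0.991600
step 2 [1y] swap r/2=17/1515: DF=(1 − 17/1515·(0.991600))/(1+17/1515) = 9779/10000 ≈ 0.977900
step 3 [1.5y] zero: DF = P = 2399/2500 ≈ 0.959600
step 4 [2y] zero: DF = P = 9423/10000 ≈ 0.942300
step 5 [2.5y] zero: DF = P = 4651/5000 ≈ 0.930200

1 1/2 2479/2500
2 1 9779/10000
3 3/2 2399/2500
4 2 9423/10000
5 5/2 4651/5000
DF(0.5y) = 2479/2500 ≈ 0.991600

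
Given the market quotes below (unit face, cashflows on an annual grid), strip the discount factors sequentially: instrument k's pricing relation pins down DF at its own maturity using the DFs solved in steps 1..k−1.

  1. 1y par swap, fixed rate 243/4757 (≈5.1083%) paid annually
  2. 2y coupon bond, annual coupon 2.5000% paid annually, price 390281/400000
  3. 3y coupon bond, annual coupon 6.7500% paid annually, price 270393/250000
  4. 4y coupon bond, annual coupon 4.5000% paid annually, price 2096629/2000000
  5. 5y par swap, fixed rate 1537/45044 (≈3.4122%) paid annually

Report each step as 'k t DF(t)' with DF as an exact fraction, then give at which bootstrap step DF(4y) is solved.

step 1 [1y] swap r/1=243/4757: DF=(1 − 243/4757·(0))/(1+243/4757) = 4757/5000 ≈ 0.951400
step 2 [2y] bond c/1=1/40: DF=(390281/400000 − 1/40·(0.951400))/(1+1/40) = 9287/10000 ≈ 0.928700
step 3 [3y] bond c/1=27/400: DF=(270393/250000 − 27/400·(0.951400+0.928700))/(1+27/400) = 8943/10000 ≈ 0.894300
step 4 [4y] bond c/1=9/200: DF=(2096629/2000000 − 9/200·(0.951400+0.928700+0.894300))/(1+9/200) = 8837/10000 ≈ 0.883700
step 5 [5y] swap r/1=1537/45044: DF=(1 − 1537/45044·(0.951400+0.928700+0.894300+0.883700))/(1+1537/45044) = 8463/10000 ≈ 0.846300

1 1 4757/5000
2 2 9287/10000
3 3 8943/10000
4 4 8837/10000
5 5 8463/10000
DF(4y) is solved at step 4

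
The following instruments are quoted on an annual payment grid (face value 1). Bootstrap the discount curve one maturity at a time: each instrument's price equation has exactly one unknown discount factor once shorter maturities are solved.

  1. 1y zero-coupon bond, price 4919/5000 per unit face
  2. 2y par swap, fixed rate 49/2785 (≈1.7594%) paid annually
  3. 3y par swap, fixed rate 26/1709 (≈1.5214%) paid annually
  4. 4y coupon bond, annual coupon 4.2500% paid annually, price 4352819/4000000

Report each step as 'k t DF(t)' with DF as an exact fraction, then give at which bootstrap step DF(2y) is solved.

1 1 4919/5000
2 2 9657/10000
3 3 4779/5000
4 4 4627/5000
DF(2y) is solved at step 2

step 1 [1y] zero: DF = P = 4919/5000 ≈ 0.983800
step 2 [2y] swap r/1=49/2785: DF=(1 − 49/2785·(0.983800))/(1+49/2785) = 9657/10000 ≈ 0.965700
step 3 [3y] swap r/1=26/1709: DF=(1 − 26/1709·(0.983800+0.965700))/(1+26/1709) = 4779/5000 ≈ 0.955800
step 4 [4y] bond c/1=17/400: DF=(4352819/4000000 − 17/400·(0.983800+0.965700+0.955800))/(1+17/400) = 4627/5000 ≈ 0.925400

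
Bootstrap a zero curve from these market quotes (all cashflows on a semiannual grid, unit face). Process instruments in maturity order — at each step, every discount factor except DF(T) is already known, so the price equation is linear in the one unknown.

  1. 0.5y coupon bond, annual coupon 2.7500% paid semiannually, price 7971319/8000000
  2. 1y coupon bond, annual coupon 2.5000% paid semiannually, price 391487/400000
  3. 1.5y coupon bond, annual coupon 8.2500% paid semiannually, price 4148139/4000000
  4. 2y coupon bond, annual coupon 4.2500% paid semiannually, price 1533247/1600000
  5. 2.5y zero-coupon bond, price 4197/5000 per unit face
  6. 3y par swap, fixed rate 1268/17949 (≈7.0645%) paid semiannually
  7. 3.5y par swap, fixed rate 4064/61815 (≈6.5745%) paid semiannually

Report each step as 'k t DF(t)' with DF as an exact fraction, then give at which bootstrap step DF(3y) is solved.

1 1/2 9829/10000
2 1 1909/2000
3 3/2 1149/1250
4 2 8789/10000
5 5/2 4197/5000
6 3 4049/5000
7 7/2 498/625
DF(3y) is solved at step 6

step 1 [0.5y] bond c/2=11/800: DF=(7971319/8000000 − 11/800·(0))/(1+11/800) = 9829/10000 ≈ 0.982900
step 2 [1y] bond c/2=1/80: DF=(391487/400000 − 1/80·(0.982900))/(1+1/80) = 1909/2000 ≈ 0.954500
step 3 [1.5y] bond c/2=33/800: DF=(4148139/4000000 − 33/800·(0.982900+0.954500))/(1+33/800) = 1149/1250 ≈ 0.919200
step 4 [2y] bond c/2=17/800: DF=(1533247/1600000 − 17/800·(0.982900+0.954500+0.919200))/(1+17/800) = 8789/10000 ≈ 0.878900
step 5 [2.5y] zero: DF = P = 4197/5000 ≈ 0.839400
step 6 [3y] swap r/2=634/17949: DF=(1 − 634/17949·(0.982900+0.954500+0.919200+0.878900+0.839400))/(1+634/17949) = 4049/5000 ≈ 0.809800
step 7 [3.5y] swap r/2=2032/61815: DF=(1 − 2032/61815·(0.982900+0.954500+0.919200+0.878900+0.839400+0.809800))/(1+2032/61815) = 498/625 ≈ 0.796800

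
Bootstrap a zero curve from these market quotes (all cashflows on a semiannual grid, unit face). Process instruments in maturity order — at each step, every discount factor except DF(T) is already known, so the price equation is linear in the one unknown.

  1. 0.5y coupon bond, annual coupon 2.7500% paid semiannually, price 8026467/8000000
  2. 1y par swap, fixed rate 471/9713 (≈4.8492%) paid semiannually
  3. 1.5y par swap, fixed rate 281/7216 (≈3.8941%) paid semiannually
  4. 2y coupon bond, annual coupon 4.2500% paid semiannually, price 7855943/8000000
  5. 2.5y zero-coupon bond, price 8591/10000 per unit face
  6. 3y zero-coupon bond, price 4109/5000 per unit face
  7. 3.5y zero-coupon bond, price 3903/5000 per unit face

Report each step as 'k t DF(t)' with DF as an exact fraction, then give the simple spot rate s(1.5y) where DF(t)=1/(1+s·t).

step 1 [0.5y] bond c/2=11/800: DF=(8026467/8000000 − 11/800·(0))/(1+11/800) = 9897/10000 ≈ 0.989700
step 2 [1y] swap r/2=471/19426: DF=(1 − 471/19426·(0.989700))/(1+471/19426) = 9529/10000 ≈ 0.952900
step 3 [1.5y] swap r/2=281/14432: DF=(1 − 281/14432·(0.989700+0.952900))/(1+281/14432) = 4719/5000 ≈ 0.943800
step 4 [2y] bond c/2=17/800: DF=(7855943/8000000 − 17/800·(0.989700+0.952900+0.943800))/(1+17/800) = 1803/2000 ≈ 0.901500
step 5 [2.5y] zero: DF = P = 8591/10000 ≈ 0.859100
step 6 [3y] zero: DF = P = 4109/5000 ≈ 0.821800
step 7 [3.5y] zero: DF = P = 3903/5000 ≈ 0.780600

1 1/2 9897/10000
2 1 9529/10000
3 3/2 4719/5000
4 2 1803/2000
5 5/2 8591/10000
6 3 4109/5000
7 7/2 3903/5000
s(1.5y) = (1/(4719/5000) − 1)/(3/2) = 562/14157 ≈ 3.9698%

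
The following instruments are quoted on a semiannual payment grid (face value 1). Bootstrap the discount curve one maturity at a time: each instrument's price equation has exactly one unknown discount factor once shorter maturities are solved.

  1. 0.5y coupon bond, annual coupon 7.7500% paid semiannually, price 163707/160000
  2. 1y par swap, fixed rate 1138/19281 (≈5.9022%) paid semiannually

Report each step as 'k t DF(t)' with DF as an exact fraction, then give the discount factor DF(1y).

1 1/2 197/200
2 1 9431/10000
DF(1y) = 9431/10000 ≈ 0.943100

step 1 [0.5y] bond c/2=31/800: DF=(163707/160000 − 31/800·(0))/(1+31/800) = 197/200 ≈ 0.985000
step 2 [1y] swap r/2=569/19281: DF=(1 − 569/19281·(0.985000))/(1+569/19281) = 9431/10000 ≈ 0.943100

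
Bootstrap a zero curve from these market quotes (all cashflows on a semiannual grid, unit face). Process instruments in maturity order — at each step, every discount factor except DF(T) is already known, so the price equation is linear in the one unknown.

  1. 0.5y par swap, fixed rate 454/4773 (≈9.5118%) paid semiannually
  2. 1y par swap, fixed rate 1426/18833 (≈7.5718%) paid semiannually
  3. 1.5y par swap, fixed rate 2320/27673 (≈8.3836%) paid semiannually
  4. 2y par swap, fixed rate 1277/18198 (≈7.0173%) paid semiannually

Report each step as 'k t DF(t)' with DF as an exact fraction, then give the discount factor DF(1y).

step 1 [0.5y] swap r/2=227/4773: DF=(1 − 227/4773·(0))/(1+227/4773) = 4773/5000 ≈ 0.954600
step 2 [1y] swap r/2=713/18833: DF=(1 − 713/18833·(0.954600))/(1+713/18833) = 9287/10000 ≈ 0.928700
step 3 [1.5y] swap r/2=1160/27673: DF=(1 − 1160/27673·(0.954600+0.928700))/(1+1160/27673) = 221/250 ≈ 0.884000
step 4 [2y] swap r/2=1277/36396: DF=(1 − 1277/36396·(0.954600+0.928700+0.884000))/(1+1277/36396) = 8723/10000 ≈ 0.872300

1 1/2 4773/5000
2 1 9287/10000
3 3/2 221/250
4 2 8723/10000
DF(1y) = 9287/10000 ≈ 0.928700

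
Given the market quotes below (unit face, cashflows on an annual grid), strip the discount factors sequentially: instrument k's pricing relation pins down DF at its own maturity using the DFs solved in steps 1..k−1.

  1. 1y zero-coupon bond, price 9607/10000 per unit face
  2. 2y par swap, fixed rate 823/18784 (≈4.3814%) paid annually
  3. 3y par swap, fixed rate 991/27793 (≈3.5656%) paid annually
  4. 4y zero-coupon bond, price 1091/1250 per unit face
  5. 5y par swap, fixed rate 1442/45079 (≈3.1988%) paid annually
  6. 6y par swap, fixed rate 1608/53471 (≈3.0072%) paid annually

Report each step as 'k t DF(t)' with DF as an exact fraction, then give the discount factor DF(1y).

1 1 9607/10000
2 2 9177/10000
3 3 9009/10000
4 4 1091/1250
5 5 4279/5000
6 6 1049/1250
DF(1y) = 9607/10000 ≈ 0.960700

step 1 [1y] zero: DF = P = 9607/10000 ≈ 0.960700
step 2 [2y] swap r/1=823/18784: DF=(1 − 823/18784·(0.960700))/(1+823/18784) = 9177/10000 ≈ 0.917700
step 3 [3y] swap r/1=991/27793: DF=(1 − 991/27793·(0.960700+0.917700))/(1+991/27793) = 9009/10000 ≈ 0.900900
step 4 [4y] zero: DF = P = 1091/1250 ≈ 0.872800
step 5 [5y] swap r/1=1442/45079: DF=(1 − 1442/45079·(0.960700+0.917700+0.900900+0.872800))/(1+1442/45079) = 4279/5000 ≈ 0.855800
step 6 [6y] swap r/1=1608/53471: DF=(1 − 1608/53471·(0.960700+0.917700+0.900900+0.872800+0.855800))/(1+1608/53471) = 1049/1250 ≈ 0.839200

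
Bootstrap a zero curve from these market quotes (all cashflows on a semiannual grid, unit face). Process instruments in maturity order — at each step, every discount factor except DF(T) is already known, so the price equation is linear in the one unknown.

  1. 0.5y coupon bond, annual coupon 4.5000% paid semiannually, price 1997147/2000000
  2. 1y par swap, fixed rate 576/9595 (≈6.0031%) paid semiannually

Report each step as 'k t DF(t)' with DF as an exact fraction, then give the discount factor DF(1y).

1 1/2 4883/5000
2 1 589/625
DF(1y) = 589/625 ≈ 0.942400

step 1 [0.5y] bond c/2=9/400: DF=(1997147/2000000 − 9/400·(0))/(1+9/400) = 4883/5000 ≈ 0.976600
step 2 [1y] swap r/2=288/9595: DF=(1 − 288/9595·(0.976600))/(1+288/9595) = 589/625 ≈ 0.942400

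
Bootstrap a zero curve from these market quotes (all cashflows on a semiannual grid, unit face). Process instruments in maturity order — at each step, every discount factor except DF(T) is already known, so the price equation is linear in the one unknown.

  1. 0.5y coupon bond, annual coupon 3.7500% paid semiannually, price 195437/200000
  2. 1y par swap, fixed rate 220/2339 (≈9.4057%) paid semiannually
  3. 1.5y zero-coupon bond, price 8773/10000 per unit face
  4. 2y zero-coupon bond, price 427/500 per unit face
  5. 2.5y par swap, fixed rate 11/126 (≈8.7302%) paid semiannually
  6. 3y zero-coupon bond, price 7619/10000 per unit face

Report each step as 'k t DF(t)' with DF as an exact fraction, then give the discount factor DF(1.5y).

step 1 [0.5y] bond c/2=3/160: DF=(195437/200000 − 3/160·(0))/(1+3/160) = 1199/1250 ≈ 0.959200
step 2 [1y] swap r/2=110/2339: DF=(1 − 110/2339·(0.959200))/(1+110/2339) = 114/125 ≈ 0.912000
step 3 [1.5y] zero: DF = P = 8773/10000 ≈ 0.877300
step 4 [2y] zero: DF = P = 427/500 ≈ 0.854000
step 5 [2.5y] swap r/2=11/252: DF=(1 − 11/252·(0.959200+0.912000+0.877300+0.854000))/(1+11/252) = 323/400 ≈ 0.807500
step 6 [3y] zero: DF = P = 7619/10000 ≈ 0.761900

1 1/2 1199/1250
2 1 114/125
3 3/2 8773/10000
4 2 427/500
5 5/2 323/400
6 3 7619/10000
DF(1.5y) = 8773/10000 ≈ 0.877300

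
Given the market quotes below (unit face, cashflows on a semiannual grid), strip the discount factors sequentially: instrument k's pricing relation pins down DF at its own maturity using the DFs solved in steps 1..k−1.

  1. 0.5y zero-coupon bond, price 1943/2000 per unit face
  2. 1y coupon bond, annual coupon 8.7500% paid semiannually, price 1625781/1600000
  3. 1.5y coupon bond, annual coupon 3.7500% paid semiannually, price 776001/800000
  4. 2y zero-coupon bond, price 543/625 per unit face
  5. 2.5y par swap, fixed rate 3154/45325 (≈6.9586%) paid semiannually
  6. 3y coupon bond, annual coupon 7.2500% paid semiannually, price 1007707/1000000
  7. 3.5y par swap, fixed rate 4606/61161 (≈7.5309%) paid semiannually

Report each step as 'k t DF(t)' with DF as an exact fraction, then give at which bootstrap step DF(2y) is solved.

step 1 [0.5y] zero: DF = P = 1943/2000 ≈ 0.971500
step 2 [1y] bond c/2=7/160: DF=(1625781/1600000 − 7/160·(0.971500))/(1+7/160) = 583/625 ≈ 0.932800
step 3 [1.5y] bond c/2=3/160: DF=(776001/800000 − 3/160·(0.971500+0.932800))/(1+3/160) = 9171/10000 ≈ 0.917100
step 4 [2y] zero: DF = P = 543/625 ≈ 0.868800
step 5 [2.5y] swap r/2=1577/45325: DF=(1 − 1577/45325·(0.971500+0.932800+0.917100+0.868800))/(1+1577/45325) = 8423/10000 ≈ 0.842300
step 6 [3y] bond c/2=29/800: DF=(1007707/1000000 − 29/800·(0.971500+0.932800+0.917100+0.868800+0.842300))/(1+29/800) = 8139/10000 ≈ 0.813900
step 7 [3.5y] swap r/2=2303/61161: DF=(1 − 2303/61161·(0.971500+0.932800+0.917100+0.868800+0.842300+0.813900))/(1+2303/61161) = 7697/10000 ≈ 0.769700

1 1/2 1943/2000
2 1 583/625
3 3/2 9171/10000
4 2 543/625
5 5/2 8423/10000
6 3 8139/10000
7 7/2 7697/10000
DF(2y) is solved at step 4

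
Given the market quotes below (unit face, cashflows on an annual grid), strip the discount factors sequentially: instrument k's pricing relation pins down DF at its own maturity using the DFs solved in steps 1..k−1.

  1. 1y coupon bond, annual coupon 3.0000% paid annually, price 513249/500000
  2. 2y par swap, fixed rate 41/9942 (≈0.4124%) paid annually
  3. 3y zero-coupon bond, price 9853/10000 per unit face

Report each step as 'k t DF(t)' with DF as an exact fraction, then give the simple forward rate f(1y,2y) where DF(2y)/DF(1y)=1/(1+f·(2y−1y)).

step 1 [1y] bond c/1=3/100: DF=(513249/500000 − 3/100·(0))/(1+3/100) = 4983/5000 ≈ 0.996600
step 2 [2y] swap r/1=41/9942: DF=(1 − 41/9942·(0.996600))/(1+41/9942) = 4959/5000 ≈ 0.991800
step 3 [3y] zero: DF = P = 9853/10000 ≈ 0.985300

1 1 4983/5000
2 2 4959/5000
3 3 9853/10000
f(1y,2y) = ((4983/5000)/(4959/5000) − 1)/(1) = 8/1653 ≈ 0.4840%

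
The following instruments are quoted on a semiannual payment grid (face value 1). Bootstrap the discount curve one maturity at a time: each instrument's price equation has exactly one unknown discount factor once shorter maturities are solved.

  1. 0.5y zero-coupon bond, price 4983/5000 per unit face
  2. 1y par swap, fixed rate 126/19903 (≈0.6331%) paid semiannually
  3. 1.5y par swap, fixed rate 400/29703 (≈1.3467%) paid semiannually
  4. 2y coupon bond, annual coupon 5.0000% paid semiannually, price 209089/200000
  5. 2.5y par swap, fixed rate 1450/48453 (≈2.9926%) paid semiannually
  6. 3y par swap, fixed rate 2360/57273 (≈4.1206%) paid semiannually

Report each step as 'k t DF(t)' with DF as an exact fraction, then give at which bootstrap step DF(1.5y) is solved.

1 1/2 4983/5000
2 1 9937/10000
3 3/2 49/50
4 2 379/400
5 5/2 371/400
6 3 441/500
DF(1.5y) is solved at step 3

step 1 [0.5y] zero: DF = P = 4983/5000 ≈ 0.996600
step 2 [1y] swap r/2=63/19903: DF=(1 − 63/19903·(0.996600))/(1+63/19903) = 9937/10000 ≈ 0.993700
step 3 [1.5y] swap r/2=200/29703: DF=(1 − 200/29703·(0.996600+0.993700))/(1+200/29703) = 49/50 ≈ 0.980000
step 4 [2y] bond c/2=1/40: DF=(209089/200000 − 1/40·(0.996600+0.993700+0.980000))/(1+1/40) = 379/400 ≈ 0.947500
step 5 [2.5y] swap r/2=725/48453: DF=(1 − 725/48453·(0.996600+0.993700+0.980000+0.947500))/(1+725/48453) = 371/400 ≈ 0.927500
step 6 [3y] swap r/2=1180/57273: DF=(1 − 1180/57273·(0.996600+0.993700+0.980000+0.947500+0.927500))/(1+1180/57273) = 441/500 ≈ 0.882000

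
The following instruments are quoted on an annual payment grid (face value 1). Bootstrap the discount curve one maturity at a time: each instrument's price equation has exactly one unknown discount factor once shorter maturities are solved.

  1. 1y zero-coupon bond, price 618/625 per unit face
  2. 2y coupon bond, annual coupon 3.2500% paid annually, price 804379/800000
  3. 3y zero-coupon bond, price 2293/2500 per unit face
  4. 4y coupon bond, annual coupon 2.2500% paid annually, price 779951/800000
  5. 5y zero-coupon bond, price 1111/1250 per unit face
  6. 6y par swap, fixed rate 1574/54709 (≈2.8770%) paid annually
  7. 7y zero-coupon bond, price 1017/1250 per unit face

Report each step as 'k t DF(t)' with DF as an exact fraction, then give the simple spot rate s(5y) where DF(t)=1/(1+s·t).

1 1 618/625
2 2 9427/10000
3 3 2293/2500
4 4 2227/2500
5 5 1111/1250
6 6 4213/5000
7 7 1017/1250
s(5y) = (1/(1111/1250) − 1)/(5) = 139/5555 ≈ 2.5023%

step 1 [1y] zero: DF = P = 618/625 ≈ 0.988800
step 2 [2y] bond c/1=13/400: DF=(804379/800000 − 13/400·(0.988800))/(1+13/400) = 9427/10000 ≈ 0.942700
step 3 [3y] zero: DF = P = 2293/2500 ≈ 0.917200
step 4 [4y] bond c/1=9/400: DF=(779951/800000 − 9/400·(0.988800+0.942700+0.917200))/(1+9/400) = 2227/2500 ≈ 0.890800
step 5 [5y] zero: DF = P = 1111/1250 ≈ 0.888800
step 6 [6y] swap r/1=1574/54709: DF=(1 − 1574/54709·(0.988800+0.942700+0.917200+0.890800+0.888800))/(1+1574/54709) = 4213/5000 ≈ 0.842600
step 7 [7y] zero: DF = P = 1017/1250 ≈ 0.813600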